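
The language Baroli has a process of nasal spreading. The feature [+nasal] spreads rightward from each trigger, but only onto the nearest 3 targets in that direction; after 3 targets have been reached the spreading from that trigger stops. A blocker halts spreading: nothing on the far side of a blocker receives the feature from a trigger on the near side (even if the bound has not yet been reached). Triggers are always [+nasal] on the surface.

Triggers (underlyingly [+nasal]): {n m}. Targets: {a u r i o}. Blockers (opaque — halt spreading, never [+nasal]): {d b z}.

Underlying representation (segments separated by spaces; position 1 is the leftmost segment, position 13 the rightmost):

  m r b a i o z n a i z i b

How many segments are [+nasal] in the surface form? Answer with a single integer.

5

From /m/ at 1 rightward: 2 /r/ → [+nasal]; 3 /b/ blocks.
From /n/ at 8 rightward: 9 /a/ → [+nasal]; 10 /i/ → [+nasal]; 11 /z/ blocks.
Targets with no active source: positions 4 5 6 12 stay [-nasal].
[+nasal] positions on the surface: 1 2 8 9 10.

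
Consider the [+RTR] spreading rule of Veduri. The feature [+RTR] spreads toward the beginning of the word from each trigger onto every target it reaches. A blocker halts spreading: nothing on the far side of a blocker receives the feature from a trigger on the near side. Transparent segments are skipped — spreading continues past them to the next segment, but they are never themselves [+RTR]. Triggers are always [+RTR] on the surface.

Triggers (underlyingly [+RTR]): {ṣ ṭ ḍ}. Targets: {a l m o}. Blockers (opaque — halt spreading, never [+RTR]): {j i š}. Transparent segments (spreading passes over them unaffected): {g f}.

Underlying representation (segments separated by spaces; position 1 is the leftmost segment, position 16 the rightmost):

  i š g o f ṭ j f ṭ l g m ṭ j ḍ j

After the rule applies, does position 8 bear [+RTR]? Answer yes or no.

From /ṭ/ at 6 leftward: 5 /f/ transparent; 4 /o/ → [+RTR]; 3 /g/ transparent; 2 /š/ blocks.
From /ṭ/ at 9 leftward: 8 /f/ transparent; 7 /j/ blocks.
From /ṭ/ at 13 leftward: 12 /m/ → [+RTR]; 11 /g/ transparent; 10 /l/ → [+RTR]; 9 /ṭ/ is itself a trigger — this domain ends here.
From /ḍ/ at 15 leftward: 14 /j/ blocks.
[+RTR] positions on the surface: 4 6 9 10 12 13 15.

no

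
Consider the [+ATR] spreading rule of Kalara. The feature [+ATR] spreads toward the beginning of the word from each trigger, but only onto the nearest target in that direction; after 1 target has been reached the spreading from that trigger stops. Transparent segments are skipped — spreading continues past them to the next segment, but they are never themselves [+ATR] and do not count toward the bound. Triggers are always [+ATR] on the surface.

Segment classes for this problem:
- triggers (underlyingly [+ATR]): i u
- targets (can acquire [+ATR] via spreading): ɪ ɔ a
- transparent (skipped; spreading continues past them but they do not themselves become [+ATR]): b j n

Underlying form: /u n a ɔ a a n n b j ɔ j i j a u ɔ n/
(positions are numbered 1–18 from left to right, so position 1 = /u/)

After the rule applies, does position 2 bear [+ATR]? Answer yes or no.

no

From /u/ at 1 leftward: word edge.
From /i/ at 13 leftward: 12 /j/ transparent; 11 /ɔ/ → [+ATR]; bound reached.
From /u/ at 16 leftward: 15 /a/ → [+ATR]; bound reached.
Targets with no active source: positions 3 4 5 6 17 stay [-ATR].
[+ATR] positions on the surface: 1 11 13 15 16.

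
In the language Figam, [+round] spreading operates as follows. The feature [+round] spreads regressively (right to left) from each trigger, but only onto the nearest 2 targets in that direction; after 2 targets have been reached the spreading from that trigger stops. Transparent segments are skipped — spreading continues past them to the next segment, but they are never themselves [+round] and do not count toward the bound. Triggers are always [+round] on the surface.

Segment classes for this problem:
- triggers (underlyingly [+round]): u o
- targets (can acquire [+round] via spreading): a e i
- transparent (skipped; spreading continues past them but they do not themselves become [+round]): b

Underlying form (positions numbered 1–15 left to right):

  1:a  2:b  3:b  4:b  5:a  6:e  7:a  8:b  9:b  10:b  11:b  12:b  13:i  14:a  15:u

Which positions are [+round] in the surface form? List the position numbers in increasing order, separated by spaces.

13 14 15

From /u/ at 15 leftward: 14 /a/ → [+round]; 13 /i/ → [+round]; bound reached.
Targets with no active source: positions 1 5 6 7 stay [-round].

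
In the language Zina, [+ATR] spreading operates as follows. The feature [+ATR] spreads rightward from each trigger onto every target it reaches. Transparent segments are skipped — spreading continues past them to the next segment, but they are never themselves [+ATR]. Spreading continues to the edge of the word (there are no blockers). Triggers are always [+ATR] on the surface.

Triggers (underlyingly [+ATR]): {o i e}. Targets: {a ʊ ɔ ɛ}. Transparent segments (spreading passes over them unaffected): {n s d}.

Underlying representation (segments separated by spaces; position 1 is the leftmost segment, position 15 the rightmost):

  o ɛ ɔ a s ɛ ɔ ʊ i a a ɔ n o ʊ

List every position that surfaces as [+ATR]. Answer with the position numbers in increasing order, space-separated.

1 2 3 4 6 7 8 9 10 11 12 14 15

From /o/ at 1 rightward: 2 /ɛ/ → [+ATR]; 3 /ɔ/ → [+ATR]; 4 /a/ → [+ATR]; 5 /s/ transparent; 6 /ɛ/ → [+ATR]; 7 /ɔ/ → [+ATR]; 8 /ʊ/ → [+ATR]; 9 /i/ is itself a trigger — this domain ends here.
From /i/ at 9 rightward: 10 /a/ → [+ATR]; 11 /a/ → [+ATR]; 12 /ɔ/ → [+ATR]; 13 /n/ transparent; 14 /o/ is itself a trigger — this domain ends here.
From /o/ at 14 rightward: 15 /ʊ/ → [+ATR]; word edge.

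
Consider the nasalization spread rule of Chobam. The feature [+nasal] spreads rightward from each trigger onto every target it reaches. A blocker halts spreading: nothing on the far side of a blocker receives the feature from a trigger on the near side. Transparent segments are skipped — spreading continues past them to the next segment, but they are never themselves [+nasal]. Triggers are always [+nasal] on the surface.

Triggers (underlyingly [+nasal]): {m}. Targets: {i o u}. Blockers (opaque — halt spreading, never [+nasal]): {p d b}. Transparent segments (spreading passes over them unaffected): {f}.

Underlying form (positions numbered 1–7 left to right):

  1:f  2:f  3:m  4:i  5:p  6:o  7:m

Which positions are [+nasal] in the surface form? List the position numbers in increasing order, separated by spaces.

From /m/ at 3 rightward: 4 /i/ → [+nasal]; 5 /p/ blocks.
From /m/ at 7 rightward: word edge.
Target with no active source: position 6 stays [-nasal].

3 4 7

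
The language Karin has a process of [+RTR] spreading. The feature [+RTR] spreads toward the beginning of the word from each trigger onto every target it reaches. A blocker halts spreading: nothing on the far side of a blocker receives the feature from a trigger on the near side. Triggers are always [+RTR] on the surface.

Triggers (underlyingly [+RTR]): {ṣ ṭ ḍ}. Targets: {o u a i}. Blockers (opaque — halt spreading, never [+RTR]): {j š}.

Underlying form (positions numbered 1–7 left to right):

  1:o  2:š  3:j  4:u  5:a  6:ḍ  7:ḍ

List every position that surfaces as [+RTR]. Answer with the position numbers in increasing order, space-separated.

4 5 6 7

From /ḍ/ at 6 leftward: 5 /a/ → [+RTR]; 4 /u/ → [+RTR]; 3 /j/ blocks.
From /ḍ/ at 7 leftward: 6 /ḍ/ is itself a trigger — this domain ends here.
Target with no active source: position 1 stays [-emphatic].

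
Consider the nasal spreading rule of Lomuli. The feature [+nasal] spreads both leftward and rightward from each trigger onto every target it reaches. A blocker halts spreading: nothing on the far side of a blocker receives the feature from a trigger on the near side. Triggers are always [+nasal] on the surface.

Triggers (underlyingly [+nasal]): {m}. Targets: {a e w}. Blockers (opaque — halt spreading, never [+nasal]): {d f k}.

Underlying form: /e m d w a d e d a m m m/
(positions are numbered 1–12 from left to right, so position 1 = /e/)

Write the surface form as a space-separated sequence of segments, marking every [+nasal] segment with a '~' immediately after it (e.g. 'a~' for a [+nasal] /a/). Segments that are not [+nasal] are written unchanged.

e~ m~ d w a d e d a~ m~ m~ m~

From /m/ at 2 rightward: 3 /d/ blocks.
From /m/ at 2 leftward: 1 /e/ → [+nasal]; word edge.
From /m/ at 10 rightward: 11 /m/ is itself a trigger — this domain ends here.
From /m/ at 10 leftward: 9 /a/ → [+nasal]; 8 /d/ blocks.
From /m/ at 11 rightward: 12 /m/ is itself a trigger — this domain ends here.
From /m/ at 11 leftward: 10 /m/ is itself a trigger — this domain ends here.
From /m/ at 12 rightward: word edge.
From /m/ at 12 leftward: 11 /m/ is itself a trigger — this domain ends here.
Targets with no active source: positions 4 5 7 stay [-nasal].
[+nasal] positions on the surface: 1 2 9 10 11 12.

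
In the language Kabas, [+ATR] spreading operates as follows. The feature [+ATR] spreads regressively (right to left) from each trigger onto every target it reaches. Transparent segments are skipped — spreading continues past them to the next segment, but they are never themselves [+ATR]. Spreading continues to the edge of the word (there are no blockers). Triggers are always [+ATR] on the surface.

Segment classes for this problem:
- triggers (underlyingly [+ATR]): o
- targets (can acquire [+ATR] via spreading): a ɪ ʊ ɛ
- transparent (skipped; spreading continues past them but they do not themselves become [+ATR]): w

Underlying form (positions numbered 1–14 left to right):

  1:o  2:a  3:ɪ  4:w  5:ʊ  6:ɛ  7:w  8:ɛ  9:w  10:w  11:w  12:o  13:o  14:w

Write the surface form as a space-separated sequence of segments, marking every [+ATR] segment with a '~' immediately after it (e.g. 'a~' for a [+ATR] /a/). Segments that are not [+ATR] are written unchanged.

o~ a~ ɪ~ w ʊ~ ɛ~ w ɛ~ w w w o~ o~ w

From /o/ at 1 leftward: word edge.
From /o/ at 12 leftward: 11 /w/ transparent; 10 /w/ transparent; 9 /w/ transparent; 8 /ɛ/ → [+ATR]; 7 /w/ transparent; 6 /ɛ/ → [+ATR]; 5 /ʊ/ → [+ATR]; 4 /w/ transparent; 3 /ɪ/ → [+ATR]; 2 /a/ → [+ATR]; 1 /o/ is itself a trigger — this domain ends here.
From /o/ at 13 leftward: 12 /o/ is itself a trigger — this domain ends here.
[+ATR] positions on the surface: 1 2 3 5 6 8 12 13.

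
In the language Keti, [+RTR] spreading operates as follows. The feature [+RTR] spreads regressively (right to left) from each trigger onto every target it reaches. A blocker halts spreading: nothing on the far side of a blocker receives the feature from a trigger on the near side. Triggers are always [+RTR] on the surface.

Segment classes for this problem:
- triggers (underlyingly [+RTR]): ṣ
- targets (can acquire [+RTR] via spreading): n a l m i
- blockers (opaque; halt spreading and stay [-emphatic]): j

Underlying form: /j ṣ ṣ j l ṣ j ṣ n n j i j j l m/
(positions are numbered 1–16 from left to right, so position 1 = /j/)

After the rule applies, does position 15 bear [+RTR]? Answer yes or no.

no

From /ṣ/ at 2 leftward: 1 /j/ blocks.
From /ṣ/ at 3 leftward: 2 /ṣ/ is itself a trigger — this domain ends here.
From /ṣ/ at 6 leftward: 5 /l/ → [+RTR]; 4 /j/ blocks.
From /ṣ/ at 8 leftward: 7 /j/ blocks.
Targets with no active source: positions 9 10 12 15 16 stay [-emphatic].
[+RTR] positions on the surface: 2 3 5 6 8.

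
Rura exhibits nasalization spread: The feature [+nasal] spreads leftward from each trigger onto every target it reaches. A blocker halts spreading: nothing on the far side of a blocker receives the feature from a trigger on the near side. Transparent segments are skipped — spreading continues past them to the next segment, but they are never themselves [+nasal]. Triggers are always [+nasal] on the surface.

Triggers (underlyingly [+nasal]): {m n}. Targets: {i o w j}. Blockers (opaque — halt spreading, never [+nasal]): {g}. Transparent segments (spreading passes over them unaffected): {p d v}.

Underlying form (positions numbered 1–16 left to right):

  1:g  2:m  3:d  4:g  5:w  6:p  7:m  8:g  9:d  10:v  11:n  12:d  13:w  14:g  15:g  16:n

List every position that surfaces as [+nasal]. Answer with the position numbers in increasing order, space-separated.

2 5 7 11 16

From /m/ at 2 leftward: 1 /g/ blocks.
From /m/ at 7 leftward: 6 /p/ transparent; 5 /w/ → [+nasal]; 4 /g/ blocks.
From /n/ at 11 leftward: 10 /v/ transparent; 9 /d/ transparent; 8 /g/ blocks.
From /n/ at 16 leftward: 15 /g/ blocks.
Target with no active source: position 13 stays [-nasal].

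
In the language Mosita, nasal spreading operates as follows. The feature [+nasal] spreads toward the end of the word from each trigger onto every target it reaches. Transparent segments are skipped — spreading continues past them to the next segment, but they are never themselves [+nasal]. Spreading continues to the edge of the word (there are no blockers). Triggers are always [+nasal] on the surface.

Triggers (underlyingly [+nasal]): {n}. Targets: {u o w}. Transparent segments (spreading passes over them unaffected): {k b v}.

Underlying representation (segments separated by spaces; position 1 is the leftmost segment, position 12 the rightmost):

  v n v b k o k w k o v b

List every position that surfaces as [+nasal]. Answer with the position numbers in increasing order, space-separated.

From /n/ at 2 rightward: 3 /v/ transparent; 4 /b/ transparent; 5 /k/ transparent; 6 /o/ → [+nasal]; 7 /k/ transparent; 8 /w/ → [+nasal]; 9 /k/ transparent; 10 /o/ → [+nasal]; 11 /v/ transparent; 12 /b/ transparent; word edge.

2 6 8 10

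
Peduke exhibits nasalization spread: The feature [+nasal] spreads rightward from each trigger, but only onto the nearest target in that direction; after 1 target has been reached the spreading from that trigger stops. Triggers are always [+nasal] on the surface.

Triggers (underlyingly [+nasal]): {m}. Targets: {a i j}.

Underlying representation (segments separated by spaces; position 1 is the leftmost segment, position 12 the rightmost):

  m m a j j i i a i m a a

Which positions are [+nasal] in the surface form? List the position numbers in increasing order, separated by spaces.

From /m/ at 1 rightward: 2 /m/ is itself a trigger — this domain ends here.
From /m/ at 2 rightward: 3 /a/ → [+nasal]; bound reached.
From /m/ at 10 rightward: 11 /a/ → [+nasal]; bound reached.
Targets with no active source: positions 4 5 6 7 8 9 12 stay [-nasal].

1 2 3 10 11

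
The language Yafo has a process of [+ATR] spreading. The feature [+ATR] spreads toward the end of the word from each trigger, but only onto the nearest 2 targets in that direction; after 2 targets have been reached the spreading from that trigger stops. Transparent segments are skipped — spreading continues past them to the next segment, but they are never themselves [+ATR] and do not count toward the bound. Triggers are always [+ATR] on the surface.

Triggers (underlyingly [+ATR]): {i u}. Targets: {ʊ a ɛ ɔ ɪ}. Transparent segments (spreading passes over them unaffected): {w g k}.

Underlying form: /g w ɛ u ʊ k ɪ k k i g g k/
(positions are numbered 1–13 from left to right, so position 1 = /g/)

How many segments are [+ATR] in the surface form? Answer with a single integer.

4

From /u/ at 4 rightward: 5 /ʊ/ → [+ATR]; 6 /k/ transparent; 7 /ɪ/ → [+ATR]; bound reached.
From /i/ at 10 rightward: 11 /g/ transparent; 12 /g/ transparent; 13 /k/ transparent; word edge.
Target with no active source: position 3 stays [-ATR].
[+ATR] positions on the surface: 4 5 7 10.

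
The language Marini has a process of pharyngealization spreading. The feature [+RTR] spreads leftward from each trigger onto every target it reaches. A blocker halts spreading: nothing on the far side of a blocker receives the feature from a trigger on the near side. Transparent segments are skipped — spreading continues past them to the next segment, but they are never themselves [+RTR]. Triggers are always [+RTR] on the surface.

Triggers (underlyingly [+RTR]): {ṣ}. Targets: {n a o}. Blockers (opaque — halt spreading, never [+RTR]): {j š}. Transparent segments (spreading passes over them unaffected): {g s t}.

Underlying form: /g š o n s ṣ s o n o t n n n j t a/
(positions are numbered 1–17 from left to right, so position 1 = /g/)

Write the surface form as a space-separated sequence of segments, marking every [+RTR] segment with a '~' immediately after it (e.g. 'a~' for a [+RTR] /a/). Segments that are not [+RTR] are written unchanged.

g š o~ n~ s ṣ~ s o n o t n n n j t a

From /ṣ/ at 6 leftward: 5 /s/ transparent; 4 /n/ → [+RTR]; 3 /o/ → [+RTR]; 2 /š/ blocks.
Targets with no active source: positions 8 9 10 12 13 14 17 stay [-emphatic].
[+RTR] positions on the surface: 3 4 6.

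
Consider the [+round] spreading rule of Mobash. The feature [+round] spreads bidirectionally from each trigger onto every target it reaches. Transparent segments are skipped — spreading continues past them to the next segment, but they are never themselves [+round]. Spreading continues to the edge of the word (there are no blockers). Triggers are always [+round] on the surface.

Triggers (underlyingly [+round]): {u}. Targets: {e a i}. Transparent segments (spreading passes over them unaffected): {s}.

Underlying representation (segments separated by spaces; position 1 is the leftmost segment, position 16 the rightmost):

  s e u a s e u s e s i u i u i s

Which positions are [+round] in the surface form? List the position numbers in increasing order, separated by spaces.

2 3 4 6 7 9 11 12 13 14 15

From /u/ at 3 rightward: 4 /a/ → [+round]; 5 /s/ transparent; 6 /e/ → [+round]; 7 /u/ is itself a trigger — this domain ends here.
From /u/ at 3 leftward: 2 /e/ → [+round]; 1 /s/ transparent; word edge.
From /u/ at 7 rightward: 8 /s/ transparent; 9 /e/ → [+round]; 10 /s/ transparent; 11 /i/ → [+round]; 12 /u/ is itself a trigger — this domain ends here.
From /u/ at 7 leftward: 6 /e/ → [+round]; 5 /s/ transparent; 4 /a/ → [+round]; 3 /u/ is itself a trigger — this domain ends here.
From /u/ at 12 rightward: 13 /i/ → [+round]; 14 /u/ is itself a trigger — this domain ends here.
From /u/ at 12 leftward: 11 /i/ → [+round]; 10 /s/ transparent; 9 /e/ → [+round]; 8 /s/ transparent; 7 /u/ is itself a trigger — this domain ends here.
From /u/ at 14 rightward: 15 /i/ → [+round]; 16 /s/ transparent; word edge.
From /u/ at 14 leftward: 13 /i/ → [+round]; 12 /u/ is itself a trigger — this domain ends here.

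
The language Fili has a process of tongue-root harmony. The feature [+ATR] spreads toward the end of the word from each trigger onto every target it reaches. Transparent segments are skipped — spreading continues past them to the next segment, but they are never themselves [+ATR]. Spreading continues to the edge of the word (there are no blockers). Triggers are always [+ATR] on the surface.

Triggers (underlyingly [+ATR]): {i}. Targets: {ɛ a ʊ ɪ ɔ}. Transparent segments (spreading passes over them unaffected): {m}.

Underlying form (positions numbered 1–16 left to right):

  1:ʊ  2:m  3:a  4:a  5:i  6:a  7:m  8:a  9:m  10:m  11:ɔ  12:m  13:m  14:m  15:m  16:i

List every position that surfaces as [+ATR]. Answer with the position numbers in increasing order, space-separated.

5 6 8 11 16

From /i/ at 5 rightward: 6 /a/ → [+ATR]; 7 /m/ transparent; 8 /a/ → [+ATR]; 9 /m/ transparent; 10 /m/ transparent; 11 /ɔ/ → [+ATR]; 12 /m/ transparent; 13 /m/ transparent; 14 /m/ transparent; 15 /m/ transparent; 16 /i/ is itself a trigger — this domain ends here.
From /i/ at 16 rightward: word edge.
Targets with no active source: positions 1 3 4 stay [-ATR].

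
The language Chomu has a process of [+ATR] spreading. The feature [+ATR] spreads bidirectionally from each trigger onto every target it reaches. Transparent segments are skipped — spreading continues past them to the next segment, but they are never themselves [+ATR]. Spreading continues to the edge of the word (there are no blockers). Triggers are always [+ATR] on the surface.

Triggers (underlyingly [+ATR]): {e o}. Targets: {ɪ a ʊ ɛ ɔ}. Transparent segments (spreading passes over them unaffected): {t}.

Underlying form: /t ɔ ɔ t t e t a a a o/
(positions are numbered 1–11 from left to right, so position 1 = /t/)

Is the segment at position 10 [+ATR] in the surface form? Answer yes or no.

yes

From /e/ at 6 rightward: 7 /t/ transparent; 8 /a/ → [+ATR]; 9 /a/ → [+ATR]; 10 /a/ → [+ATR]; 11 /o/ is itself a trigger — this domain ends here.
From /e/ at 6 leftward: 5 /t/ transparent; 4 /t/ transparent; 3 /ɔ/ → [+ATR]; 2 /ɔ/ → [+ATR]; 1 /t/ transparent; word edge.
From /o/ at 11 rightward: word edge.
From /o/ at 11 leftward: 10 /a/ → [+ATR]; 9 /a/ → [+ATR]; 8 /a/ → [+ATR]; 7 /t/ transparent; 6 /e/ is itself a trigger — this domain ends here.
[+ATR] positions on the surface: 2 3 6 8 9 10 11.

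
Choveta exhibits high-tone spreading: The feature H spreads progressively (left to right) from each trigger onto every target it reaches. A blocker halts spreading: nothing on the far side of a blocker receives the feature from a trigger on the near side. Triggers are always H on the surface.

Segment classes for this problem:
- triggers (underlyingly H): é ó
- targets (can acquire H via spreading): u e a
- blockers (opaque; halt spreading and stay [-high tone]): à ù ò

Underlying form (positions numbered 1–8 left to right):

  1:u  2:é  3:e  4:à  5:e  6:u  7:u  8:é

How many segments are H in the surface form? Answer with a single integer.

From /é/ at 2 rightward: 3 /e/ → H; 4 /à/ blocks.
From /é/ at 8 rightward: word edge.
Targets with no active source: positions 1 5 6 7 stay [-high tone].
H positions on the surface: 2 3 8.

3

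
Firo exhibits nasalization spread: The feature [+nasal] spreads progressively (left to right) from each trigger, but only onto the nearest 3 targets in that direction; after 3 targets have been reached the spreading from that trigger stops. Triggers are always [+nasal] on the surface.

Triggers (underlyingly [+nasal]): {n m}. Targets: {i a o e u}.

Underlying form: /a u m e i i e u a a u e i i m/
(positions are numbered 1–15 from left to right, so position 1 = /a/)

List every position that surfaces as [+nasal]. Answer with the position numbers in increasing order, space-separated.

3 4 5 6 15

From /m/ at 3 rightward: 4 /e/ → [+nasal]; 5 /i/ → [+nasal]; 6 /i/ → [+nasal]; bound reached.
From /m/ at 15 rightward: word edge.
Targets with no active source: positions 1 2 7 8 9 10 11 12 13 14 stay [-nasal].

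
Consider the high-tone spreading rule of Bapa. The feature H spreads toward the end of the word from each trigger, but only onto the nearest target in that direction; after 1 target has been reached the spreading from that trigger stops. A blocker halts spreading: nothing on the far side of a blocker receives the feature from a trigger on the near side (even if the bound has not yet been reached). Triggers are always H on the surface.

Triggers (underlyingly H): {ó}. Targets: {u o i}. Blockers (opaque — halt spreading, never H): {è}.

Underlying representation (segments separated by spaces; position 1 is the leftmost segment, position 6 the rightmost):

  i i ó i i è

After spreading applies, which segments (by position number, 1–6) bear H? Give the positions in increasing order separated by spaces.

3 4

From /ó/ at 3 rightward: 4 /i/ → H; bound reached.
Targets with no active source: positions 1 2 5 stay [-high tone].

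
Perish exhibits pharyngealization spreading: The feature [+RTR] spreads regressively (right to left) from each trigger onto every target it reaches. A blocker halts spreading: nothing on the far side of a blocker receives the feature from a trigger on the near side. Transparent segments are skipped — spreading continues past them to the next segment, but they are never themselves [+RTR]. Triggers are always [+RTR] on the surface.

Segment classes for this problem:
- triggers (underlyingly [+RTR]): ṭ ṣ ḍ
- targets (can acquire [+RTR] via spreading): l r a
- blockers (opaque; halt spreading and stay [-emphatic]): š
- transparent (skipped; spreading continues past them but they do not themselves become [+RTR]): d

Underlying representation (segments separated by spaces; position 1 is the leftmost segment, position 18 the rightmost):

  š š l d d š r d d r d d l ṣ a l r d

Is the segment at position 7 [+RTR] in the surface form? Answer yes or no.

From /ṣ/ at 14 leftward: 13 /l/ → [+RTR]; 12 /d/ transparent; 11 /d/ transparent; 10 /r/ → [+RTR]; 9 /d/ transparent; 8 /d/ transparent; 7 /r/ → [+RTR]; 6 /š/ blocks.
Targets with no active source: positions 3 15 16 17 stay [-emphatic].
[+RTR] positions on the surface: 7 10 13 14.

yes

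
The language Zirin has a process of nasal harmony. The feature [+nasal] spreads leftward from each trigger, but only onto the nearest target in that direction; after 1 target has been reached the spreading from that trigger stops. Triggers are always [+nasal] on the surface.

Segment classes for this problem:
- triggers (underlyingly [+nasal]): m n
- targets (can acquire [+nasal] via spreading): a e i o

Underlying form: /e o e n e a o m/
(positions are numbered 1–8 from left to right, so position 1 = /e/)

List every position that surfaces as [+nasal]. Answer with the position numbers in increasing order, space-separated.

From /n/ at 4 leftward: 3 /e/ → [+nasal]; bound reached.
From /m/ at 8 leftward: 7 /o/ → [+nasal]; bound reached.
Targets with no active source: positions 1 2 5 6 stay [-nasal].

3 4 7 8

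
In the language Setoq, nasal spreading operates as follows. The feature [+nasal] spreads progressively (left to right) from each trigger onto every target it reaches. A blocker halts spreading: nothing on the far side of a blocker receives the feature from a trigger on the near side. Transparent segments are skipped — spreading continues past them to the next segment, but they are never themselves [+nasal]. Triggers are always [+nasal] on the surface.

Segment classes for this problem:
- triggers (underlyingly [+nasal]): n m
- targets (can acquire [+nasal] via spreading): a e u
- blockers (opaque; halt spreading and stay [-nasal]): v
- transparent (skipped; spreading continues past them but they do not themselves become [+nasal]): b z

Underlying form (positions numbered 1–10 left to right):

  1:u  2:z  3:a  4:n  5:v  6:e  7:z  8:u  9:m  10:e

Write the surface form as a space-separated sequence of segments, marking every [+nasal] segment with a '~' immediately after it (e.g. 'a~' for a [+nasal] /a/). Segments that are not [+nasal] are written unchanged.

From /n/ at 4 rightward: 5 /v/ blocks.
From /m/ at 9 rightward: 10 /e/ → [+nasal]; word edge.
Targets with no active source: positions 1 3 6 8 stay [-nasal].
[+nasal] positions on the surface: 4 9 10.

u z a n~ v e z u m~ e~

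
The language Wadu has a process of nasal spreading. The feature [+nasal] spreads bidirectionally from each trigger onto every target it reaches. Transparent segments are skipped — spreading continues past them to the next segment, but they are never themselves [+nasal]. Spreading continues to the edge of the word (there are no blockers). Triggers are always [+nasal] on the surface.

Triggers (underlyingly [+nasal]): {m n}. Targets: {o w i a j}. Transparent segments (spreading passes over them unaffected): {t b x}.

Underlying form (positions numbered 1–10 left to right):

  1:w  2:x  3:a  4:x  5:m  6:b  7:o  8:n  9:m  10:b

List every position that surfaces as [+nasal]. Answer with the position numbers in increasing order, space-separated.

1 3 5 7 8 9

From /m/ at 5 rightward: 6 /b/ transparent; 7 /o/ → [+nasal]; 8 /n/ is itself a trigger — this domain ends here.
From /m/ at 5 leftward: 4 /x/ transparent; 3 /a/ → [+nasal]; 2 /x/ transparent; 1 /w/ → [+nasal]; word edge.
From /n/ at 8 rightward: 9 /m/ is itself a trigger — this domain ends here.
From /n/ at 8 leftward: 7 /o/ → [+nasal]; 6 /b/ transparent; 5 /m/ is itself a trigger — this domain ends here.
From /m/ at 9 rightward: 10 /b/ transparent; word edge.
From /m/ at 9 leftward: 8 /n/ is itself a trigger — this domain ends here.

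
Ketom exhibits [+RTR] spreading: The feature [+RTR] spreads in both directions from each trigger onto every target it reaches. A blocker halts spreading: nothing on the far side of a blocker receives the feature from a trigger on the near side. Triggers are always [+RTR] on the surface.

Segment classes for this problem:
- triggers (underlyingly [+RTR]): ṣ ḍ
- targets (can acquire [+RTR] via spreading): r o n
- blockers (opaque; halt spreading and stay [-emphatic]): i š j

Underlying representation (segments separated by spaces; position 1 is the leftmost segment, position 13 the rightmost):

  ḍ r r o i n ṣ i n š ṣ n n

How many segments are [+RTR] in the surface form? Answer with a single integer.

9

From /ḍ/ at 1 rightward: 2 /r/ → [+RTR]; 3 /r/ → [+RTR]; 4 /o/ → [+RTR]; 5 /i/ blocks.
From /ḍ/ at 1 leftward: word edge.
From /ṣ/ at 7 rightward: 8 /i/ blocks.
From /ṣ/ at 7 leftward: 6 /n/ → [+RTR]; 5 /i/ blocks.
From /ṣ/ at 11 rightward: 12 /n/ → [+RTR]; 13 /n/ → [+RTR]; word edge.
From /ṣ/ at 11 leftward: 10 /š/ blocks.
Target with no active source: position 9 stays [-emphatic].
[+RTR] positions on the surface: 1 2 3 4 6 7 11 12 13.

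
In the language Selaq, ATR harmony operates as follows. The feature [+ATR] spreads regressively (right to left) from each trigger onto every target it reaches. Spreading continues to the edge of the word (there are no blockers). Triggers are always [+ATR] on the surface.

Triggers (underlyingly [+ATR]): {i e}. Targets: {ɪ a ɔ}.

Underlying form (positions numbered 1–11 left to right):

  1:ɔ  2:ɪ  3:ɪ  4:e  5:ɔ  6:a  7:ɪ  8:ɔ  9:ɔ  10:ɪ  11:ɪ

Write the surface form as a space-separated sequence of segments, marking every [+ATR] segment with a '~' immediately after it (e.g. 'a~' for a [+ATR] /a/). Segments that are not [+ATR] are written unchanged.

ɔ~ ɪ~ ɪ~ e~ ɔ a ɪ ɔ ɔ ɪ ɪ

From /e/ at 4 leftward: 3 /ɪ/ → [+ATR]; 2 /ɪ/ → [+ATR]; 1 /ɔ/ → [+ATR]; word edge.
Targets with no active source: positions 5 6 7 8 9 10 11 stay [-ATR].
[+ATR] positions on the surface: 1 2 3 4.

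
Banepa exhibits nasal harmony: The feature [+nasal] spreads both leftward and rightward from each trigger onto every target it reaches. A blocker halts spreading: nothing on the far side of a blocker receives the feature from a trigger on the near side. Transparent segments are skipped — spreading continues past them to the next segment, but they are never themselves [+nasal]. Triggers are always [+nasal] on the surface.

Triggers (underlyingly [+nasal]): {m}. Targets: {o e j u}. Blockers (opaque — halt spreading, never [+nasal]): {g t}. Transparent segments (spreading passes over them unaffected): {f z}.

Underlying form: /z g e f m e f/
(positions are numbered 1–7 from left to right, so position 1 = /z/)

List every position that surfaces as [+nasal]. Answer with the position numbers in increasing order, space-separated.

From /m/ at 5 rightward: 6 /e/ → [+nasal]; 7 /f/ transparent; word edge.
From /m/ at 5 leftward: 4 /f/ transparent; 3 /e/ → [+nasal]; 2 /g/ blocks.

3 5 6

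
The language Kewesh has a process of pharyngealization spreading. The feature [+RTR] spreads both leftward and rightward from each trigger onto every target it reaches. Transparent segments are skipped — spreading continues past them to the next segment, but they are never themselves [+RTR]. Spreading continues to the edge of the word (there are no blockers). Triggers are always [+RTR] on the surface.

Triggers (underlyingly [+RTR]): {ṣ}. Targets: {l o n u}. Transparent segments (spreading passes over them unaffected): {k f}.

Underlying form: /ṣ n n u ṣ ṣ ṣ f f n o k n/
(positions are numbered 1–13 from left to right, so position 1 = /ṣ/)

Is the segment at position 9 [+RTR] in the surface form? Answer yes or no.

no

From /ṣ/ at 1 rightward: 2 /n/ → [+RTR]; 3 /n/ → [+RTR]; 4 /u/ → [+RTR]; 5 /ṣ/ is itself a trigger — this domain ends here.
From /ṣ/ at 1 leftward: word edge.
From /ṣ/ at 5 rightward: 6 /ṣ/ is itself a trigger — this domain ends here.
From /ṣ/ at 5 leftward: 4 /u/ → [+RTR]; 3 /n/ → [+RTR]; 2 /n/ → [+RTR]; 1 /ṣ/ is itself a trigger — this domain ends here.
From /ṣ/ at 6 rightward: 7 /ṣ/ is itself a trigger — this domain ends here.
From /ṣ/ at 6 leftward: 5 /ṣ/ is itself a trigger — this domain ends here.
From /ṣ/ at 7 rightward: 8 /f/ transparent; 9 /f/ transparent; 10 /n/ → [+RTR]; 11 /o/ → [+RTR]; 12 /k/ transparent; 13 /n/ → [+RTR]; word edge.
From /ṣ/ at 7 leftward: 6 /ṣ/ is itself a trigger — this domain ends here.
[+RTR] positions on the surface: 1 2 3 4 5 6 7 10 11 13.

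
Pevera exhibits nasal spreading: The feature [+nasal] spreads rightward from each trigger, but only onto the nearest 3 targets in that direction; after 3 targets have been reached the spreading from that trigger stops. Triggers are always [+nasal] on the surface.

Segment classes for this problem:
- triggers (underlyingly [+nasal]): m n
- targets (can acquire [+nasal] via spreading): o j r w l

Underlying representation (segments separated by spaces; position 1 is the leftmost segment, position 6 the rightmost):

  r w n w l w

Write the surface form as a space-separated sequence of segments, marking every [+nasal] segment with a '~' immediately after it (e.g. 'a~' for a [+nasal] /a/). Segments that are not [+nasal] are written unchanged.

From /n/ at 3 rightward: 4 /w/ → [+nasal]; 5 /l/ → [+nasal]; 6 /w/ → [+nasal]; bound reached.
Targets with no active source: positions 1 2 stay [-nasal].
[+nasal] positions on the surface: 3 4 5 6.

r w n~ w~ l~ w~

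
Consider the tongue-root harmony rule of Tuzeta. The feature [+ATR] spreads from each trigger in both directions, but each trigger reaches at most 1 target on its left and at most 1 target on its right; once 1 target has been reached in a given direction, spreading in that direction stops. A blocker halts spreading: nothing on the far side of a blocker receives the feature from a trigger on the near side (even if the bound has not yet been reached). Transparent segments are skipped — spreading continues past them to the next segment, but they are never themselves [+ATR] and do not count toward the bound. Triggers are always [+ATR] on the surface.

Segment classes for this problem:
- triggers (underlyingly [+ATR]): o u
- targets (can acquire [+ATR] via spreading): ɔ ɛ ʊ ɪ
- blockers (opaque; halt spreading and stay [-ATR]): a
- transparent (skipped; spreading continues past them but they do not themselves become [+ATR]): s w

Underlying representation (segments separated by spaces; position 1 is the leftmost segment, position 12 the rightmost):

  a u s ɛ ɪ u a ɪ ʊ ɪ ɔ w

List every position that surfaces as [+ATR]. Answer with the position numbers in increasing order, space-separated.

2 4 5 6

From /u/ at 2 rightward: 3 /s/ transparent; 4 /ɛ/ → [+ATR]; bound reached.
From /u/ at 2 leftward: 1 /a/ blocks.
From /u/ at 6 rightward: 7 /a/ blocks.
From /u/ at 6 leftward: 5 /ɪ/ → [+ATR]; bound reached.
Targets with no active source: positions 8 9 10 11 stay [-ATR].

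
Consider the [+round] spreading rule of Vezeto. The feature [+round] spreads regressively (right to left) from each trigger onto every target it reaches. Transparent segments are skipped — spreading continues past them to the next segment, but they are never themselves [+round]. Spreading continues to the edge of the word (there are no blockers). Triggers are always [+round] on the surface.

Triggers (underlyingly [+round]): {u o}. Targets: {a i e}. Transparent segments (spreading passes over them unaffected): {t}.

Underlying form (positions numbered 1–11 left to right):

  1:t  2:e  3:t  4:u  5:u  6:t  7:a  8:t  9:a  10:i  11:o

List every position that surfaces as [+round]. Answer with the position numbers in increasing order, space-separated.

From /u/ at 4 leftward: 3 /t/ transparent; 2 /e/ → [+round]; 1 /t/ transparent; word edge.
From /u/ at 5 leftward: 4 /u/ is itself a trigger — this domain ends here.
From /o/ at 11 leftward: 10 /i/ → [+round]; 9 /a/ → [+round]; 8 /t/ transparent; 7 /a/ → [+round]; 6 /t/ transparent; 5 /u/ is itself a trigger — this domain ends here.

2 4 5 7 9 10 11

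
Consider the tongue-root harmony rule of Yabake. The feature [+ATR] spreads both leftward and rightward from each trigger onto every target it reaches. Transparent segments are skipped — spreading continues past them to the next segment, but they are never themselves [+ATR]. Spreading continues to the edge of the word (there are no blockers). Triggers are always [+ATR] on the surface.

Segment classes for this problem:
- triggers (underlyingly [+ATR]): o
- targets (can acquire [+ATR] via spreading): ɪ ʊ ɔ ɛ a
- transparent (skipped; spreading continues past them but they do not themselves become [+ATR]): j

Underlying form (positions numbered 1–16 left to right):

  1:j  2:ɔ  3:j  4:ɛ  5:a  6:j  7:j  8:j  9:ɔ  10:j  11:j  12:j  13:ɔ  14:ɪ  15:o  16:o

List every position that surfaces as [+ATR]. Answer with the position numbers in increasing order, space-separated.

From /o/ at 15 rightward: 16 /o/ is itself a trigger — this domain ends here.
From /o/ at 15 leftward: 14 /ɪ/ → [+ATR]; 13 /ɔ/ → [+ATR]; 12 /j/ transparent; 11 /j/ transparent; 10 /j/ transparent; 9 /ɔ/ → [+ATR]; 8 /j/ transparent; 7 /j/ transparent; 6 /j/ transparent; 5 /a/ → [+ATR]; 4 /ɛ/ → [+ATR]; 3 /j/ transparent; 2 /ɔ/ → [+ATR]; 1 /j/ transparent; word edge.
From /o/ at 16 rightward: word edge.
From /o/ at 16 leftward: 15 /o/ is itself a trigger — this domain ends here.

2 4 5 9 13 14 15 16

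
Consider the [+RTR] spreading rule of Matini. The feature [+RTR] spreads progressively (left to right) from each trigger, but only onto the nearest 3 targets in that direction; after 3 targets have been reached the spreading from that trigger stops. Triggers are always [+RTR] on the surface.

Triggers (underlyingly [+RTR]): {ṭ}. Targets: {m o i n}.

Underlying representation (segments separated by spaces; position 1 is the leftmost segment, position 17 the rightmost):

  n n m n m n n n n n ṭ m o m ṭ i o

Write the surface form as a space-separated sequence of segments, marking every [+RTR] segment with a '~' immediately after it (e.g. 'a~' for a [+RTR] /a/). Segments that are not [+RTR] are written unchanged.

From /ṭ/ at 11 rightward: 12 /m/ → [+RTR]; 13 /o/ → [+RTR]; 14 /m/ → [+RTR]; bound reached.
From /ṭ/ at 15 rightward: 16 /i/ → [+RTR]; 17 /o/ → [+RTR]; word edge.
Targets with no active source: positions 1 2 3 4 5 6 7 8 9 10 stay [-emphatic].
[+RTR] positions on the surface: 11 12 13 14 15 16 17.

n n m n m n n n n n ṭ~ m~ o~ m~ ṭ~ i~ o~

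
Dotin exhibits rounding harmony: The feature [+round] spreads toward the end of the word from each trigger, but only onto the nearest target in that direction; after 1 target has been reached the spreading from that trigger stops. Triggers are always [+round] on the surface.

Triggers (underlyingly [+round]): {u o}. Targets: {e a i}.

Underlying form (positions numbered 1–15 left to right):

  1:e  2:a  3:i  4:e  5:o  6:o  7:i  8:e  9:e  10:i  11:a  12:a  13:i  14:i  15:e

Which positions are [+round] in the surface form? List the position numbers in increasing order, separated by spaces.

5 6 7

From /o/ at 5 rightward: 6 /o/ is itself a trigger — this domain ends here.
From /o/ at 6 rightward: 7 /i/ → [+round]; bound reached.
Targets with no active source: positions 1 2 3 4 8 9 10 11 12 13 14 15 stay [-round].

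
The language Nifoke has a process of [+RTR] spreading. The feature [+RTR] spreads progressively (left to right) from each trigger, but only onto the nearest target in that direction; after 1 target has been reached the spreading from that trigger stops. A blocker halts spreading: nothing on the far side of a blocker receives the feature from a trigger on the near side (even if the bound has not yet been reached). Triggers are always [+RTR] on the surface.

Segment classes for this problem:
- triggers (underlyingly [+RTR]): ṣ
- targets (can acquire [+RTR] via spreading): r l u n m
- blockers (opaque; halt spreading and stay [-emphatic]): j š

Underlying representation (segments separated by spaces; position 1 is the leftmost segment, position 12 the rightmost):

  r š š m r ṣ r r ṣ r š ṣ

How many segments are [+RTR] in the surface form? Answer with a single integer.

From /ṣ/ at 6 rightward: 7 /r/ → [+RTR]; bound reached.
From /ṣ/ at 9 rightward: 10 /r/ → [+RTR]; bound reached.
From /ṣ/ at 12 rightward: word edge.
Targets with no active source: positions 1 4 5 8 stay [-emphatic].
[+RTR] positions on the surface: 6 7 9 10 12.

5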